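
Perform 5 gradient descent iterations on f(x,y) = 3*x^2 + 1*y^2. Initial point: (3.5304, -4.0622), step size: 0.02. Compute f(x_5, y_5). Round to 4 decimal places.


Gradient descent on f(x,y) = 3*x^2 + 1*y^2.
Starting point: (3.5304, -4.0622), alpha = 0.02
Step 1: grad_x = 2*3*3.5304 = 21.1824, grad_y = 2*1*-4.0622 = -8.1244
  x_1 = 3.5304 - 0.02*21.1824 = 3.1068
  y_1 = -4.0622 - 0.02*-8.1244 = -3.8997
Step 2: grad_x = 2*3*3.1068 = 18.6405, grad_y = 2*1*-3.8997 = -7.7994
  x_2 = 3.1068 - 0.02*18.6405 = 2.7339
  y_2 = -3.8997 - 0.02*-7.7994 = -3.7437
Step 3: grad_x = 2*3*2.7339 = 16.4037, grad_y = 2*1*-3.7437 = -7.4874
  x_3 = 2.7339 - 0.02*16.4037 = 2.4059
  y_3 = -3.7437 - 0.02*-7.4874 = -3.594
Step 4: grad_x = 2*3*2.4059 = 14.4352, grad_y = 2*1*-3.594 = -7.1879
  x_4 = 2.4059 - 0.02*14.4352 = 2.1172
  y_4 = -3.594 - 0.02*-7.1879 = -3.4502
Step 5: grad_x = 2*3*2.1172 = 12.703, grad_y = 2*1*-3.4502 = -6.9004
  x_5 = 2.1172 - 0.02*12.703 = 1.8631
  y_5 = -3.4502 - 0.02*-6.9004 = -3.3122
f(1.8631, -3.3122) = 3*1.8631^2 + 1*(-3.3122)^2 = 21.3842


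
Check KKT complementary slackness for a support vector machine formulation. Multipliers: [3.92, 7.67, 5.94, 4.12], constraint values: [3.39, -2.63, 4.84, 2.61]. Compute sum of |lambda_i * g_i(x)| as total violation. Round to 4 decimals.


KKT complementary slackness check:
lambda_1 * g_1 = 3.92 * 3.39 = 13.2888
lambda_2 * g_2 = 7.67 * -2.63 = -20.1721
lambda_3 * g_3 = 5.94 * 4.84 = 28.7496
lambda_4 * g_4 = 4.12 * 2.61 = 10.7532
Total violation = 13.2888 + 20.1721 + 28.7496 + 10.7532 = 72.9637


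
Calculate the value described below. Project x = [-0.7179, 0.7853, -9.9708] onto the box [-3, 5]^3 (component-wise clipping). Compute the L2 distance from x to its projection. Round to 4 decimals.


Project each component onto [-3, 5].
clip(-0.7179) = -0.7179, clip(0.7853) = 0.7853, clip(-9.9708) = -3.0
Projection = [-0.7179, 0.7853, -3.0]
Squared diffs: [0.0, 0.0, 48.5921]
Distance = sqrt(48.5921) = 6.9708


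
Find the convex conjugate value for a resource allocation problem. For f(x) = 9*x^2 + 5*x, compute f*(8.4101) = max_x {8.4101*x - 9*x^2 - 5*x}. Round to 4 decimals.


f*(y) = sup_x {y*x - a*x^2 - b*x} = sup_x {(y-b)*x - a*x^2}
FOC: (y - b) - 2a*x = 0 => x* = (y - b)/(2a)
x* = (8.4101 - 5)/(2*9) = 0.1895
f*(8.4101) = (y-b)^2/(4a) = (8.4101 - 5)^2/(4*9)
= 11.6288/36 = 0.323


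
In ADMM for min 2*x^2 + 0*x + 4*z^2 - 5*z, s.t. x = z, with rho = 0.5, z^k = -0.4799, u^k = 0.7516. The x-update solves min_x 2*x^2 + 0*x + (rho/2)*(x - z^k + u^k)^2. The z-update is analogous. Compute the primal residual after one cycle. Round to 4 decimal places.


ADMM iteration with rho = 0.5, z^k = -0.4799, u^k = 0.7516
Step 1: x-update.
Minimize 2*x^2 + 0*x + (0.5/2)*(x + 0.4799 + 0.7516)^2
FOC: (2*2 + 0.5)*x = 0 + 0.5*(-0.4799 - 0.7516)
x^{k+1} = -0.1368
Step 2: z-update.
Minimize 4*z^2 - 5*z + (0.5/2)*(-0.1368 - z + 0.7516)^2
FOC: (2*4 + 0.5)*z = 5 + 0.5*(-0.1368 + 0.7516)
z^{k+1} = 0.6244
Step 3: u-update.
u^{k+1} = 0.7516 - 0.1368 - 0.6244 = -0.0096
Step 4: Primal residual = |-0.1368 - 0.6244| = 0.7612


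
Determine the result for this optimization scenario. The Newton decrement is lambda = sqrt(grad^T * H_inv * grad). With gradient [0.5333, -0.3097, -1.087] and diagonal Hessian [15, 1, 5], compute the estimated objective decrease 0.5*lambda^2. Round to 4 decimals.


Step 1: H is diagonal, so H^(-1) * g = [0.0356, -0.3097, -0.2174].
Step 2: g^T H^(-1) g = sum_i g_i^2 / H_ii
  = (0.5333)^2/15 + (-0.3097)^2/1 + (-1.087)^2/5
  = 0.019 + 0.0959 + 0.2363 = 0.3512
Step 3: Objective decrease = 0.5 * g^T H^(-1) g = 0.1756


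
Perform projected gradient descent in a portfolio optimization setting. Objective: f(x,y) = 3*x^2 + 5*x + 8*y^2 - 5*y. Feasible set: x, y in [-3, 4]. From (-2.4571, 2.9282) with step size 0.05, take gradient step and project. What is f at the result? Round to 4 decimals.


Step 1: Compute gradient at (-2.4571, 2.9282).
grad_x = 2*3*-2.4571 + 5 = -9.7426
grad_y = 2*8*2.9282 - 5 = 41.8512
Step 2: Gradient step.
x_raw = -2.4571 - 0.05*-9.7426 = -1.97
y_raw = 2.9282 - 0.05*41.8512 = 0.8356
Step 3: Project onto [-3, 4].
x_proj = clip(-1.97) = -1.97
y_proj = clip(0.8356) = 0.8356
Step 4: Evaluate f.
f(-1.97, 0.8356) = 3.2006


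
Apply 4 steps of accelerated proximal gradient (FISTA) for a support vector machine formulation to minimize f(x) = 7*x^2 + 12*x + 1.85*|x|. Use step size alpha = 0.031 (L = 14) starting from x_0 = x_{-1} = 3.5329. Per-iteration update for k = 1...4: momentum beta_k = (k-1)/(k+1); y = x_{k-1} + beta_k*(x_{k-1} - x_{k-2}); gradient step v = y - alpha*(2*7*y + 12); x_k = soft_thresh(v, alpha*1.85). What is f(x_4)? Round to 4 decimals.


FISTA on f(x) = 7*x^2 + 12*x + 1.85*|x|
L = 14, alpha = 0.031
Iteration 1: beta = 0.0, y = 3.5329 + 0.0*(3.5329 - 3.5329) = 3.5329
  grad(y) = 61.4606, v = y - alpha*grad = 1.6276
  prox(v) = soft_thresh(1.6276, 0.0574) = 1.5703
Iteration 2: beta = 0.3333, y = 1.5703 + 0.3333*(1.5703 - 3.5329) = 0.9161
  grad(y) = 24.8249, v = y - alpha*grad = 0.1465
  prox(v) = soft_thresh(0.1465, 0.0574) = 0.0891
Iteration 3: beta = 0.5, y = 0.0891 + 0.5*(0.0891 - 1.5703) = -0.6514
  grad(y) = 2.8801, v = y - alpha*grad = -0.7407
  prox(v) = soft_thresh(-0.7407, 0.0574) = -0.6834
Iteration 4: beta = 0.6, y = -0.6834 + 0.6*(-0.6834 - 0.0891) = -1.1469
  grad(y) = -4.056, v = y - alpha*grad = -1.0211
  prox(v) = soft_thresh(-1.0211, 0.0574) = -0.9638
f(x_4) = 7*(-0.9638)^2 + 12*(-0.9638) + 1.85*|-0.9638| = -3.2803


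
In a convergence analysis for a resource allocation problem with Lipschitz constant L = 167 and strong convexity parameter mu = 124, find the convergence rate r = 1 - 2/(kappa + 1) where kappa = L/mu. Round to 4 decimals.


Step 1: Compute the condition number.
kappa = L/mu = 167/124 = 1.3468
Step 2: Compute the convergence rate.
r = 1 - 2/(kappa + 1) = 1 - 2*mu/(L + mu) = (L - mu)/(L + mu) = 43/291 = 0.1478


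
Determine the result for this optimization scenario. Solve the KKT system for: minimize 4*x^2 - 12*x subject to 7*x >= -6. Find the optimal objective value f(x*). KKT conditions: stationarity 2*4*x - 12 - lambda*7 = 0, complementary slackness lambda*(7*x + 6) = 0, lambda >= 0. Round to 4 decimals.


Step 1: Try lambda = 0 (constraint inactive).
Stationarity: 2*4*x - 12 = 0
x* = 12/(2*4) = 1.5
Check constraint: 7*1.5 = 10.5 >= -6 -- satisfied.
Step 2: Compute optimal value.
f(x*) = 4*1.5^2 - 12*1.5 = -9.0


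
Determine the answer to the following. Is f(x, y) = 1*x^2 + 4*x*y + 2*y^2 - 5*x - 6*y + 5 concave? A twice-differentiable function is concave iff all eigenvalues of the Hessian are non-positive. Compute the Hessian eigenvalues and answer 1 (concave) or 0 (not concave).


The Hessian of f(x,y) = 1*x^2 + 4*x*y + 2*y^2 - 5*x - 6*y + 5 is:
H = [[2, 4], [4, 4]]
Trace = 2 + 4 = 6
Determinant = 2*4 - (4)^2 = -8
Discriminant = (6)^2 - 4*-8 = 68.0
Eigenvalues: lambda_1 = -1.1231, lambda_2 = 7.1231
The function is not concave.

0


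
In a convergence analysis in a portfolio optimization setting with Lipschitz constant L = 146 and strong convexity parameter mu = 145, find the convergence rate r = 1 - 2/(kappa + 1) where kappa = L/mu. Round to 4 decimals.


Step 1: Compute the condition number.
kappa = L/mu = 146/145 = 1.0069
Step 2: Compute the convergence rate.
r = 1 - 2/(kappa + 1) = 1 - 2*mu/(L + mu) = (L - mu)/(L + mu) = 1/291 = 0.0034


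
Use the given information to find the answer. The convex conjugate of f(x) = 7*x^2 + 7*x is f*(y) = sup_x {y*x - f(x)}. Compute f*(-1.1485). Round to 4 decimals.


f*(y) = sup_x {y*x - a*x^2 - b*x} = sup_x {(y-b)*x - a*x^2}
FOC: (y - b) - 2a*x = 0 => x* = (y - b)/(2a)
x* = (-1.1485 - 7)/(2*7) = -0.582
f*(-1.1485) = (y-b)^2/(4a) = (-1.1485 - 7)^2/(4*7)
= 66.3981/28 = 2.3714


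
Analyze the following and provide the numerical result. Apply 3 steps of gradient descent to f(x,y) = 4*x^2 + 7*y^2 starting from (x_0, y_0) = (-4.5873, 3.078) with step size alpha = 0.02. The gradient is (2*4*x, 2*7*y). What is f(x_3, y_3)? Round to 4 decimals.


Gradient descent on f(x,y) = 4*x^2 + 7*y^2.
Starting point: (-4.5873, 3.078), alpha = 0.02
Step 1: grad_x = 2*4*-4.5873 = -36.6984, grad_y = 2*7*3.078 = 43.092
  x_1 = -4.5873 - 0.02*-36.6984 = -3.8533
  y_1 = 3.078 - 0.02*43.092 = 2.2162
Step 2: grad_x = 2*4*-3.8533 = -30.8267, grad_y = 2*7*2.2162 = 31.0262
  x_2 = -3.8533 - 0.02*-30.8267 = -3.2368
  y_2 = 2.2162 - 0.02*31.0262 = 1.5956
Step 3: grad_x = 2*4*-3.2368 = -25.8944, grad_y = 2*7*1.5956 = 22.3389
  x_3 = -3.2368 - 0.02*-25.8944 = -2.7189
  y_3 = 1.5956 - 0.02*22.3389 = 1.1489
f(-2.7189, 1.1489) = 4*(-2.7189)^2 + 7*1.1489^2 = 38.809


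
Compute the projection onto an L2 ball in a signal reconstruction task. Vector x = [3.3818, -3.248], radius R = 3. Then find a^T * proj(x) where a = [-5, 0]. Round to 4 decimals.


Step 1: Compute ||x|| (intermediates to 6 decimals).
||x|| = sqrt(3.3818^2 + (-3.248)^2) = 4.688931
Step 2: Project.
Since ||x|| > R, scale = R/||x|| = 3/4.688931 = 0.639805, proj(x) = scale * x
proj(x) = [2.163693, -2.078087]
Step 3: Dot product.
a^T * proj(x) = -5*2.163693 + 0*(-2.078087) = -10.8185


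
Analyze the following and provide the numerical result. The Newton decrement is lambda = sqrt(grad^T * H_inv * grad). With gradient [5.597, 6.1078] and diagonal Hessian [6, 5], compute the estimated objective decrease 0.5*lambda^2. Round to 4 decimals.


Step 1: H is diagonal, so H^(-1) * g = [0.9328, 1.2216].
Step 2: g^T H^(-1) g = sum_i g_i^2 / H_ii
  = (5.597)^2/6 + (6.1078)^2/5
  = 5.2211 + 7.461 = 12.6821
Step 3: Objective decrease = 0.5 * g^T H^(-1) g = 6.3411


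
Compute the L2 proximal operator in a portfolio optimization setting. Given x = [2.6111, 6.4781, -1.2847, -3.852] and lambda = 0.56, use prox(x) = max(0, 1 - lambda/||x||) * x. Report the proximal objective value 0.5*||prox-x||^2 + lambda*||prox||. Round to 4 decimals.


Step 1: Compute ||x||.
||x|| = 8.0791
Step 2: Compute scaling factor.
scale = max(0, 1 - 0.56/8.0791) = 0.9307
Step 3: prox(x) = [2.4301, 6.0291, -1.1957, -3.585]
||prox(x)|| = 7.5191
Step 4: Proximal objective.
0.5*||prox-x||^2 = 0.1568
lambda*||prox|| = 4.2107
Total = 4.3675


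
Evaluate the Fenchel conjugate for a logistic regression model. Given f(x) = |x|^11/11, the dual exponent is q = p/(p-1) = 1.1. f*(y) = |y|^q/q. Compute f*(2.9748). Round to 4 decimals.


The conjugate exponent q satisfies 1/p + 1/q = 1.
p = 11, so q = 11/(11 - 1) = 1.1
|y|^q = 2.9748^1.1 = 3.3174
f*(2.9748) = 3.3174 / 1.1 = 3.0159


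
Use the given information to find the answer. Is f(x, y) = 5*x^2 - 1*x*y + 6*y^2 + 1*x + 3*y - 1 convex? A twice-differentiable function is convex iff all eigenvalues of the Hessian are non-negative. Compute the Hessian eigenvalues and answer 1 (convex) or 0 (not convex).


The Hessian of f(x,y) = 5*x^2 - 1*x*y + 6*y^2 + 1*x + 3*y - 1 is:
H = [[10, -1], [-1, 12]]
Trace = 10 + 12 = 22
Determinant = 10*12 - (-1)^2 = 119
Discriminant = (22)^2 - 4*119 = 8.0
Eigenvalues: lambda_1 = 9.5858, lambda_2 = 12.4142
The function is convex.

1


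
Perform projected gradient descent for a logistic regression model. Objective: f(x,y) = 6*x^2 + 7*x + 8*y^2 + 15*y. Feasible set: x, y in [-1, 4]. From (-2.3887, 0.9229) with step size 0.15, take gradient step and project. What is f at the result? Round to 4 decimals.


Step 1: Compute gradient at (-2.3887, 0.9229).
grad_x = 2*6*-2.3887 + 7 = -21.6644
grad_y = 2*8*0.9229 + 15 = 29.7664
Step 2: Gradient step.
x_raw = -2.3887 - 0.15*-21.6644 = 0.861
y_raw = 0.9229 - 0.15*29.7664 = -3.5421
Step 3: Project onto [-1, 4].
x_proj = clip(0.861) = 0.861
y_proj = clip(-3.5421) = -1.0
Step 4: Evaluate f.
f(0.861, -1.0) = 3.4742


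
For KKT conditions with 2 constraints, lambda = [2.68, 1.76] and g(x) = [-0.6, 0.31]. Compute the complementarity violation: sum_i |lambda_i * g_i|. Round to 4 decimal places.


KKT complementary slackness check:
lambda_1 * g_1 = 2.68 * -0.6 = -1.608
lambda_2 * g_2 = 1.76 * 0.31 = 0.5456
Total violation = 1.608 + 0.5456 = 2.1536


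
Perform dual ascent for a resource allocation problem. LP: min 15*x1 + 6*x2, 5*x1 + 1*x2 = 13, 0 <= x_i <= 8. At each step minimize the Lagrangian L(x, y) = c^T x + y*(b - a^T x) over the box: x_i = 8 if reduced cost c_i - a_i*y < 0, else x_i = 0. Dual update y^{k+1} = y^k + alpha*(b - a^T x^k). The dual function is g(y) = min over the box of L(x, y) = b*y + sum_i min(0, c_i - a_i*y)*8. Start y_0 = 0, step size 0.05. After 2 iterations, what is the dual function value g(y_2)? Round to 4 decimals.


Dual ascent for LP: min 15*x1 + 6*x2, 5*x1 + 1*x2 = 13, 0 <= x_i <= 8
Step 1: y^k = 0.0, reduced costs: (15.0, 6.0)
  x^k = (0.0, 0.0), subgradient = b - a^T x = 13.0
  y^{k+1} = 0.0 + 0.05*13.0 = 0.65
Step 2: y^k = 0.65, reduced costs: (11.75, 5.35)
  x^k = (0.0, 0.0), subgradient = b - a^T x = 13.0
  y^{k+1} = 0.65 + 0.05*13.0 = 1.3
Dual objective at y_2 = 1.3: reduced costs (8.5, 4.7), box minimizer x = (0.0, 0.0)
g(y_2) = b*y + (c1 - a1*y)*x1 + (c2 - a2*y)*x2 = 13*1.3 + 8.5*0.0 + 4.7*0.0 = 16.9 + 0.0 + 0.0 = 16.9


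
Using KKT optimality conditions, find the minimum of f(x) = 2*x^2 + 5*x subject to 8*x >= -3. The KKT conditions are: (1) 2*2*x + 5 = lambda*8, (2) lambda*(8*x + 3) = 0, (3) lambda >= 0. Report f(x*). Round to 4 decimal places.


Step 1: Try lambda = 0 (constraint inactive).
x_unc = -5/(2*2) = -1.25
Check: 8*-1.25 = -10.0 < -3 -- violated!
Step 2: Constraint must be active: 8*x = -3
x* = -3/8 = -0.375
lambda = (2*2*(-0.375) + 5)/8 = 0.4375
Step 3: Compute optimal value.
f(x*) = 2*(-0.375)^2 + 5*(-0.375) = -1.5938


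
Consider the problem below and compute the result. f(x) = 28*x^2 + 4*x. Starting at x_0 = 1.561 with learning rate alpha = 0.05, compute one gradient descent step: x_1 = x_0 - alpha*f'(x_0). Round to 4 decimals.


We compute the gradient at x_0 and apply the update.
f'(x) = 56*x + 4
f'(1.561) = 56*1.561 + 4 = 91.416
x_1 = 1.561 - 0.05*91.416 = -3.0098


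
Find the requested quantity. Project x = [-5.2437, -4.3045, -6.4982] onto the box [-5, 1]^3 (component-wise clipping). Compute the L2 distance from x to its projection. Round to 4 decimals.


Project each component onto [-5, 1].
clip(-5.2437) = -5.0, clip(-4.3045) = -4.3045, clip(-6.4982) = -5.0
Projection = [-5.0, -4.3045, -5.0]
Squared diffs: [0.0594, 0.0, 2.2446]
Distance = sqrt(2.304) = 1.5179


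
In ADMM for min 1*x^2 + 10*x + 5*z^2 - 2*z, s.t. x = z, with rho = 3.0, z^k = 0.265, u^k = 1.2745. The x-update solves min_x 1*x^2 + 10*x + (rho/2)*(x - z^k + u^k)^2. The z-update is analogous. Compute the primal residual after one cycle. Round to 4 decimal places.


ADMM iteration with rho = 3.0, z^k = 0.265, u^k = 1.2745
Step 1: x-update.
Minimize 1*x^2 + 10*x + (3.0/2)*(x - 0.265 + 1.2745)^2
FOC: (2*1 + 3.0)*x = -10 + 3.0*(0.265 - 1.2745)
x^{k+1} = -2.6057
Step 2: z-update.
Minimize 5*z^2 - 2*z + (3.0/2)*(-2.6057 - z + 1.2745)^2
FOC: (2*5 + 3.0)*z = 2 + 3.0*(-2.6057 + 1.2745)
z^{k+1} = -0.1534
Step 3: u-update.
u^{k+1} = 1.2745 - 2.6057 + 0.1534 = -1.1778
Step 4: Primal residual = |-2.6057 + 0.1534| = 2.4523


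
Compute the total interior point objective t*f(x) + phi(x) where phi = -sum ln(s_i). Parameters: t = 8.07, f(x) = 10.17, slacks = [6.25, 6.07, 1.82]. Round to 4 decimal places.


Step 1: Compute log-barrier.
ln values: [1.8326, 1.8034, 0.5988]
phi = -(1.8326 + 1.8034 + 0.5988) = -4.2348
Step 2: Compute augmented objective.
t*f(x) = 8.07*10.17 = 82.0719
Total = 82.0719 - 4.2348 = 77.8371


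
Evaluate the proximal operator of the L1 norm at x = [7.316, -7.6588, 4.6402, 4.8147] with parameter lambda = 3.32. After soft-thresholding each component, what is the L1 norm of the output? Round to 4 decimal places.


Soft-thresholding with lambda = 3.32:
prox(7.316) = sign(7.316)*max(|7.316| - 3.32, 0) = 3.996
prox(-7.6588) = sign(-7.6588)*max(|-7.6588| - 3.32, 0) = -4.3388
prox(4.6402) = sign(4.6402)*max(|4.6402| - 3.32, 0) = 1.3202
prox(4.8147) = sign(4.8147)*max(|4.8147| - 3.32, 0) = 1.4947
prox(x) = [3.996, -4.3388, 1.3202, 1.4947]
||prox(x)||_1 = 3.996 + 4.3388 + 1.3202 + 1.4947 = 11.1497


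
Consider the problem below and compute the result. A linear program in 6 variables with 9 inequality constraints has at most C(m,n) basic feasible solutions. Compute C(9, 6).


Each vertex corresponds to some choice of n active constraints out of m, so the number of vertices is at most C(m, n) = m! / (n!(m-n)!).
m = 9, n = 6
Numerator: 9 * 8 * 7 * 6 * 5 * 4
Denominator: 6! = 720
C(9, 6) = 84


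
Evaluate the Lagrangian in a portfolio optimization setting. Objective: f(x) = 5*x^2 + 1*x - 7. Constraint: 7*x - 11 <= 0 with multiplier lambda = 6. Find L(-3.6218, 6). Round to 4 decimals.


Step 1: Evaluate f(x).
f(-3.6218) = 5*(-3.6218)^2 + 1*(-3.6218) - 7 = 54.9654
Step 2: Evaluate g(x).
g(-3.6218) = 7*-3.6218 - 11 = -36.3526
Step 3: Compute Lagrangian.
L = 54.9654 + 6*-36.3526 = -163.1502


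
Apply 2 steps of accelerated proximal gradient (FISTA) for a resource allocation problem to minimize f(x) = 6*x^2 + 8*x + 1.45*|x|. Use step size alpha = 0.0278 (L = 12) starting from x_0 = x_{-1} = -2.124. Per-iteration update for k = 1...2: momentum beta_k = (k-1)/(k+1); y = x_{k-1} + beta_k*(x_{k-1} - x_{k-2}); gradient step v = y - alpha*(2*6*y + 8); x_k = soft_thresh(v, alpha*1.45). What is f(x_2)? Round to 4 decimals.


FISTA on f(x) = 6*x^2 + 8*x + 1.45*|x|
L = 12, alpha = 0.0278
Iteration 1: beta = 0.0, y = -2.124 + 0.0*(-2.124 + 2.124) = -2.124
  grad(y) = -17.488, v = y - alpha*grad = -1.6378
  prox(v) = soft_thresh(-1.6378, 0.0403) = -1.5975
Iteration 2: beta = 0.3333, y = -1.5975 + 0.3333*(-1.5975 + 2.124) = -1.422
  grad(y) = -9.0644, v = y - alpha*grad = -1.17
  prox(v) = soft_thresh(-1.17, 0.0403) = -1.1297
f(x_2) = 6*(-1.1297)^2 + 8*(-1.1297) + 1.45*|-1.1297| = 0.258


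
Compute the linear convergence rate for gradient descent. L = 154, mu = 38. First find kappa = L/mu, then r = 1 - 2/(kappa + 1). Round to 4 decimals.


Step 1: Compute the condition number.
kappa = L/mu = 154/38 = 4.0526
Step 2: Compute the convergence rate.
r = 1 - 2/(kappa + 1) = 1 - 2*mu/(L + mu) = (L - mu)/(L + mu) = 116/192 = 0.6042


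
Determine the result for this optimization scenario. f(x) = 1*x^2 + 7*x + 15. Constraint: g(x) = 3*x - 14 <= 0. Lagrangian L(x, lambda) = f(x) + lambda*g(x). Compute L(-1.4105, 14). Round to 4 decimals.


Step 1: Evaluate f(x).
f(-1.4105) = 1*(-1.4105)^2 + 7*(-1.4105) + 15 = 7.116
Step 2: Evaluate g(x).
g(-1.4105) = 3*-1.4105 - 14 = -18.2315
Step 3: Compute Lagrangian.
L = 7.116 + 14*-18.2315 = -248.125


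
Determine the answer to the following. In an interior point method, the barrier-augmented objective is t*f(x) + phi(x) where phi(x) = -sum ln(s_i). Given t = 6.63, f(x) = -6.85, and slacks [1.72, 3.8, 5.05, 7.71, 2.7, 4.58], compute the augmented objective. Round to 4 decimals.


Step 1: Compute log-barrier.
ln values: [0.5423, 1.335, 1.6194, 2.0425, 0.9933, 1.5217]
phi = -(0.5423 + 1.335 + 1.6194 + 2.0425 + 0.9933 + 1.5217) = -8.0542
Step 2: Compute augmented objective.
t*f(x) = 6.63*-6.85 = -45.4155
Total = -45.4155 - 8.0542 = -53.4697


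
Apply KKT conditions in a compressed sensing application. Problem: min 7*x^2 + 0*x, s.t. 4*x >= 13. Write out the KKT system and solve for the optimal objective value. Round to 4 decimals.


Step 1: Try lambda = 0 (constraint inactive).
x_unc = 0/(2*7) = 0.0
Check: 4*0.0 = 0.0 < 13 -- violated!
Step 2: Constraint must be active: 4*x = 13
x* = 13/4 = 3.25
lambda = (2*7*3.25 + 0)/4 = 11.375
Step 3: Compute optimal value.
f(x*) = 7*3.25^2 + 0*3.25 = 73.9375


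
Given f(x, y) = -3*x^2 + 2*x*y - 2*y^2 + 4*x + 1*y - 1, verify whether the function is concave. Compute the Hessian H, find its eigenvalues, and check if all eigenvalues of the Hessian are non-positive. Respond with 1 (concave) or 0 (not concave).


The Hessian of f(x,y) = -3*x^2 + 2*x*y - 2*y^2 + 4*x + 1*y - 1 is:
H = [[-6, 2], [2, -4]]
Trace = -6 - 4 = -10
Determinant = -6*-4 - (2)^2 = 20
Discriminant = (-10)^2 - 4*20 = 20.0
Eigenvalues: lambda_1 = -7.2361, lambda_2 = -2.7639
The function is concave.

1


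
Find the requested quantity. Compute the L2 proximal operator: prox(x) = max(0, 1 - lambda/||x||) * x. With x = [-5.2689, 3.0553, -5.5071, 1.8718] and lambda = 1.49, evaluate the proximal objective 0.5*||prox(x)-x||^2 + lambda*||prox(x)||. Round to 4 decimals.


Step 1: Compute ||x||.
||x|| = 8.4219
Step 2: Compute scaling factor.
scale = max(0, 1 - 1.49/8.4219) = 0.8231
Step 3: prox(x) = [-4.3367, 2.5148, -4.5328, 1.5406]
||prox(x)|| = 6.9319
Step 4: Proximal objective.
0.5*||prox-x||^2 = 1.1101
lambda*||prox|| = 10.3285
Total = 11.4385


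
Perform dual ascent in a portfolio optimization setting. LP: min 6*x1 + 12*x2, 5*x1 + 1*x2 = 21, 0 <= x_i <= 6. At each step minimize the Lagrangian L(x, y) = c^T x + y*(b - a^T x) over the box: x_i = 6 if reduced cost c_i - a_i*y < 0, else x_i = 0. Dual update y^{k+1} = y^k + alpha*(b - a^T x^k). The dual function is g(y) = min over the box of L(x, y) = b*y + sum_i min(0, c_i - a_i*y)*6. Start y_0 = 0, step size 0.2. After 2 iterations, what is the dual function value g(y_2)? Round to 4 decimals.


Dual ascent for LP: min 6*x1 + 12*x2, 5*x1 + 1*x2 = 21, 0 <= x_i <= 6
Step 1: y^k = 0.0, reduced costs: (6.0, 12.0)
  x^k = (0.0, 0.0), subgradient = b - a^T x = 21.0
  y^{k+1} = 0.0 + 0.2*21.0 = 4.2
Step 2: y^k = 4.2, reduced costs: (-15.0, 7.8)
  x^k = (6.0, 0.0), subgradient = b - a^T x = -9.0
  y^{k+1} = 4.2 + 0.2*-9.0 = 2.4
Dual objective at y_2 = 2.4: reduced costs (-6.0, 9.6), box minimizer x = (6.0, 0.0)
g(y_2) = b*y + (c1 - a1*y)*x1 + (c2 - a2*y)*x2 = 21*2.4 + (-6.0)*6.0 + 9.6*0.0 = 50.4 - 36.0 + 0.0 = 14.4


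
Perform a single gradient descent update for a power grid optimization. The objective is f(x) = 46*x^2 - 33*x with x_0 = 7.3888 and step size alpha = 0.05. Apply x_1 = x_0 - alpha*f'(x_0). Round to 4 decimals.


We compute the gradient at x_0 and apply the update.
f'(x) = 92*x - 33
f'(7.3888) = 92*7.3888 - 33 = 646.7696
x_1 = 7.3888 - 0.05*646.7696 = -24.9497


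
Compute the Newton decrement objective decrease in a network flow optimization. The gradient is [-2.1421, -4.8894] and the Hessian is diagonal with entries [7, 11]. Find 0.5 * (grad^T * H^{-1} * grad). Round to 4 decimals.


Step 1: H is diagonal, so H^(-1) * g = [-0.306, -0.4445].
Step 2: g^T H^(-1) g = sum_i g_i^2 / H_ii
  = (-2.1421)^2/7 + (-4.8894)^2/11
  = 0.6555 + 2.1733 = 2.8288
Step 3: Objective decrease = 0.5 * g^T H^(-1) g = 1.4144


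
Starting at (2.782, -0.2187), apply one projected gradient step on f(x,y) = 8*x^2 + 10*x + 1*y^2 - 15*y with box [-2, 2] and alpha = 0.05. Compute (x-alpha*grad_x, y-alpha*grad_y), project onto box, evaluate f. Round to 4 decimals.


Step 1: Compute gradient at (2.782, -0.2187).
grad_x = 2*8*2.782 + 10 = 54.512
grad_y = 2*1*-0.2187 - 15 = -15.4374
Step 2: Gradient step.
x_raw = 2.782 - 0.05*54.512 = 0.0564
y_raw = -0.2187 - 0.05*-15.4374 = 0.5532
Step 3: Project onto [-2, 2].
x_proj = clip(0.0564) = 0.0564
y_proj = clip(0.5532) = 0.5532
Step 4: Evaluate f.
f(0.0564, 0.5532) = -7.4021


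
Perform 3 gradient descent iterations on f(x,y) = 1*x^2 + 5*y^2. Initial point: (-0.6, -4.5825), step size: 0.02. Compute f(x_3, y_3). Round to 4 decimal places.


Gradient descent on f(x,y) = 1*x^2 + 5*y^2.
Starting point: (-0.6, -4.5825), alpha = 0.02
Step 1: grad_x = 2*1*-0.6 = -1.2, grad_y = 2*5*-4.5825 = -45.825
  x_1 = -0.6 - 0.02*-1.2 = -0.576
  y_1 = -4.5825 - 0.02*-45.825 = -3.666
Step 2: grad_x = 2*1*-0.576 = -1.152, grad_y = 2*5*-3.666 = -36.66
  x_2 = -0.576 - 0.02*-1.152 = -0.553
  y_2 = -3.666 - 0.02*-36.66 = -2.9328
Step 3: grad_x = 2*1*-0.553 = -1.1059, grad_y = 2*5*-2.9328 = -29.328
  x_3 = -0.553 - 0.02*-1.1059 = -0.5308
  y_3 = -2.9328 - 0.02*-29.328 = -2.3462
f(-0.5308, -2.3462) = 1*(-0.5308)^2 + 5*(-2.3462)^2 = 27.806


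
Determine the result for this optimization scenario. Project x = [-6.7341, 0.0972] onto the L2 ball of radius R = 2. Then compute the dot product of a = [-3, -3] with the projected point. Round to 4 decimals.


Step 1: Compute ||x|| (intermediates to 6 decimals).
||x|| = sqrt((-6.7341)^2 + 0.0972^2) = 6.734801
Step 2: Project.
Since ||x|| > R, scale = R/||x|| = 2/6.734801 = 0.296965, proj(x) = scale * x
proj(x) = [-1.999792, 0.028865]
Step 3: Dot product.
a^T * proj(x) = -3*(-1.999792) - 3*0.028865 = 5.9128


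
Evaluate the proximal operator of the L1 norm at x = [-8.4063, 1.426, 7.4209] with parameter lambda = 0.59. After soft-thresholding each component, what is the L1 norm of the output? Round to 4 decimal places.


Soft-thresholding with lambda = 0.59:
prox(-8.4063) = sign(-8.4063)*max(|-8.4063| - 0.59, 0) = -7.8163
prox(1.426) = sign(1.426)*max(|1.426| - 0.59, 0) = 0.836
prox(7.4209) = sign(7.4209)*max(|7.4209| - 0.59, 0) = 6.8309
prox(x) = [-7.8163, 0.836, 6.8309]
||prox(x)||_1 = 7.8163 + 0.836 + 6.8309 = 15.4832


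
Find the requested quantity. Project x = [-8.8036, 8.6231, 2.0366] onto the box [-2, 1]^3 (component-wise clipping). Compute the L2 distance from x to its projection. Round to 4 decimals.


Project each component onto [-2, 1].
clip(-8.8036) = -2.0, clip(8.6231) = 1.0, clip(2.0366) = 1.0
Projection = [-2.0, 1.0, 1.0]
Squared diffs: [46.289, 58.1117, 1.0745]
Distance = sqrt(105.4752) = 10.2701


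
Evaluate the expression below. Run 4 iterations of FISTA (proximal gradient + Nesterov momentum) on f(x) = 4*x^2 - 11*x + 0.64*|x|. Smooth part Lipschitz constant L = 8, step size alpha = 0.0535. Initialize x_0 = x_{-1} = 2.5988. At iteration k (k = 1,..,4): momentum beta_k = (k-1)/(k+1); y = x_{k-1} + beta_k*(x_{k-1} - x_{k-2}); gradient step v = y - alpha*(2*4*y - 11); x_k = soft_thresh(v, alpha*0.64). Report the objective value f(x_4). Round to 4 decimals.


FISTA on f(x) = 4*x^2 - 11*x + 0.64*|x|
L = 8, alpha = 0.0535
Iteration 1: beta = 0.0, y = 2.5988 + 0.0*(2.5988 - 2.5988) = 2.5988
  grad(y) = 9.7904, v = y - alpha*grad = 2.075
  prox(v) = soft_thresh(2.075, 0.0342) = 2.0408
Iteration 2: beta = 0.3333, y = 2.0408 + 0.3333*(2.0408 - 2.5988) = 1.8548
  grad(y) = 3.8381, v = y - alpha*grad = 1.6494
  prox(v) = soft_thresh(1.6494, 0.0342) = 1.6152
Iteration 3: beta = 0.5, y = 1.6152 + 0.5*(1.6152 - 2.0408) = 1.4024
  grad(y) = 0.2191, v = y - alpha*grad = 1.3907
  prox(v) = soft_thresh(1.3907, 0.0342) = 1.3564
Iteration 4: beta = 0.6, y = 1.3564 + 0.6*(1.3564 - 1.6152) = 1.2012
  grad(y) = -1.3906, v = y - alpha*grad = 1.2756
  prox(v) = soft_thresh(1.2756, 0.0342) = 1.2413
f(x_4) = 4*1.2413^2 - 11*1.2413 + 0.64*|1.2413| = -6.6966


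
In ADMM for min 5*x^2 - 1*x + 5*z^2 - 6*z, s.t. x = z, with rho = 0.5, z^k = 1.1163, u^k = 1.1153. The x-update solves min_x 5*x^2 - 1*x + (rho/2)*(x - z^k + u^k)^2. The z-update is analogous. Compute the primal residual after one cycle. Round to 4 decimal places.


ADMM iteration with rho = 0.5, z^k = 1.1163, u^k = 1.1153
Step 1: x-update.
Minimize 5*x^2 - 1*x + (0.5/2)*(x - 1.1163 + 1.1153)^2
FOC: (2*5 + 0.5)*x = 1 + 0.5*(1.1163 - 1.1153)
x^{k+1} = 0.0953
Step 2: z-update.
Minimize 5*z^2 - 6*z + (0.5/2)*(0.0953 - z + 1.1153)^2
FOC: (2*5 + 0.5)*z = 6 + 0.5*(0.0953 + 1.1153)
z^{k+1} = 0.6291
Step 3: u-update.
u^{k+1} = 1.1153 + 0.0953 - 0.6291 = 0.5815
Step 4: Primal residual = |0.0953 - 0.6291| = 0.5338


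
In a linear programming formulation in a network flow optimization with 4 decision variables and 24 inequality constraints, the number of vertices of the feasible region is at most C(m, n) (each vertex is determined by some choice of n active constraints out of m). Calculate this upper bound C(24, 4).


Each vertex corresponds to some choice of n active constraints out of m, so the number of vertices is at most C(m, n) = m! / (n!(m-n)!).
m = 24, n = 4
Numerator: 24 * 23 * 22 * 21
Denominator: 4! = 24
C(24, 4) = 10626


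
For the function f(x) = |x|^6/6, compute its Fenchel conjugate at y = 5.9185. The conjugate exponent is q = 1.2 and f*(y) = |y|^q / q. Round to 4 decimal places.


The conjugate exponent q satisfies 1/p + 1/q = 1.
p = 6, so q = 6/(6 - 1) = 1.2
|y|^q = 5.9185^1.2 = 8.4461
f*(5.9185) = 8.4461 / 1.2 = 7.0384


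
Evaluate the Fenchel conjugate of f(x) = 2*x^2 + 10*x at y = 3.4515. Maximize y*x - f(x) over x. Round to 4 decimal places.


f*(y) = sup_x {y*x - a*x^2 - b*x} = sup_x {(y-b)*x - a*x^2}
FOC: (y - b) - 2a*x = 0 => x* = (y - b)/(2a)
x* = (3.4515 - 10)/(2*2) = -1.6371
f*(3.4515) = (y-b)^2/(4a) = (3.4515 - 10)^2/(4*2)
= 42.8829/8 = 5.3604


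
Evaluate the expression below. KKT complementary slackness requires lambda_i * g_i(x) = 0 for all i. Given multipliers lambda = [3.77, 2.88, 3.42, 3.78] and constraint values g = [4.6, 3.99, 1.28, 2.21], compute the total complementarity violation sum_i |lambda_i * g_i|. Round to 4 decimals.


KKT complementary slackness check:
lambda_1 * g_1 = 3.77 * 4.6 = 17.342
lambda_2 * g_2 = 2.88 * 3.99 = 11.4912
lambda_3 * g_3 = 3.42 * 1.28 = 4.3776
lambda_4 * g_4 = 3.78 * 2.21 = 8.3538
Total violation = 17.342 + 11.4912 + 4.3776 + 8.3538 = 41.5646


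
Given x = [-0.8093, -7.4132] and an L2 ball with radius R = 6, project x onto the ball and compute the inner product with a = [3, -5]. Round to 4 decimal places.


Step 1: Compute ||x|| (intermediates to 6 decimals).
||x|| = sqrt((-0.8093)^2 + (-7.4132)^2) = 7.457245
Step 2: Project.
Since ||x|| > R, scale = R/||x|| = 6/7.457245 = 0.804587, proj(x) = scale * x
proj(x) = [-0.651152, -5.964564]
Step 3: Dot product.
a^T * proj(x) = 3*(-0.651152) - 5*(-5.964564) = 27.8694


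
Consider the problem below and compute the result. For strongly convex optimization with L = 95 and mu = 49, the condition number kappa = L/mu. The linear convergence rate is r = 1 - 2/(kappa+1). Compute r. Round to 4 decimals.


Step 1: Compute the condition number.
kappa = L/mu = 95/49 = 1.9388
Step 2: Compute the convergence rate.
r = 1 - 2/(kappa + 1) = 1 - 2*mu/(L + mu) = (L - mu)/(L + mu) = 46/144 = 0.3194


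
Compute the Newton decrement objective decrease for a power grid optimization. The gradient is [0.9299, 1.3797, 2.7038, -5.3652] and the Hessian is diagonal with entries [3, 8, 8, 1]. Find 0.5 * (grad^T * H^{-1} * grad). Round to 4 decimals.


Step 1: H is diagonal, so H^(-1) * g = [0.31, 0.1725, 0.338, -5.3652].
Step 2: g^T H^(-1) g = sum_i g_i^2 / H_ii
  = (0.9299)^2/3 + (1.3797)^2/8 + (2.7038)^2/8 + (-5.3652)^2/1
  = 0.2882 + 0.2379 + 0.9138 + 28.7854 = 30.2254
Step 3: Objective decrease = 0.5 * g^T H^(-1) g = 15.1127


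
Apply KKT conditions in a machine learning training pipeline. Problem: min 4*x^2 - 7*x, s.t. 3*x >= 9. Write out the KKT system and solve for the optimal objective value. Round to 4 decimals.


Step 1: Try lambda = 0 (constraint inactive).
x_unc = 7/(2*4) = 0.875
Check: 3*0.875 = 2.625 < 9 -- violated!
Step 2: Constraint must be active: 3*x = 9
x* = 9/3 = 3.0
lambda = (2*4*3.0 - 7)/3 = 5.6667
Step 3: Compute optimal value.
f(x*) = 4*3.0^2 - 7*3.0 = 15.0


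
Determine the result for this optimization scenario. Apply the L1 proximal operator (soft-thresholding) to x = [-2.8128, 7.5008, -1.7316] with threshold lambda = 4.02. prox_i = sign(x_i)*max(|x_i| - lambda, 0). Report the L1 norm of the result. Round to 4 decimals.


Soft-thresholding with lambda = 4.02:
prox(-2.8128) = sign(-2.8128)*max(|-2.8128| - 4.02, 0) = 0.0
prox(7.5008) = sign(7.5008)*max(|7.5008| - 4.02, 0) = 3.4808
prox(-1.7316) = sign(-1.7316)*max(|-1.7316| - 4.02, 0) = 0.0
prox(x) = [0.0, 3.4808, 0.0]
||prox(x)||_1 = 0.0 + 3.4808 + 0.0 = 3.4808


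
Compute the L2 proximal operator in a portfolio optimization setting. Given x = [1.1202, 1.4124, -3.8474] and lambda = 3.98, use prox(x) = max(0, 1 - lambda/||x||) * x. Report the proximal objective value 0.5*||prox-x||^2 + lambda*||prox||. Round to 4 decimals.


Step 1: Compute ||x||.
||x|| = 4.2488
Step 2: Compute scaling factor.
scale = max(0, 1 - 3.98/4.2488) = 0.0633
Step 3: prox(x) = [0.0709, 0.0894, -0.2434]
||prox(x)|| = 0.2688
Step 4: Proximal objective.
0.5*||prox-x||^2 = 7.9202
lambda*||prox|| = 1.0698
Total = 8.99


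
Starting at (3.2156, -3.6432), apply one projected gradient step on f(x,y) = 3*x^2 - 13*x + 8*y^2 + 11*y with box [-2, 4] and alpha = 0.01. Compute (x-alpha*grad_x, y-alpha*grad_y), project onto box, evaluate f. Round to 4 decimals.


Step 1: Compute gradient at (3.2156, -3.6432).
grad_x = 2*3*3.2156 - 13 = 6.2936
grad_y = 2*8*-3.6432 + 11 = -47.2912
Step 2: Gradient step.
x_raw = 3.2156 - 0.01*6.2936 = 3.1527
y_raw = -3.6432 - 0.01*-47.2912 = -3.1703
Step 3: Project onto [-2, 4].
x_proj = clip(3.1527) = 3.1527
y_proj = clip(-3.1703) = -2.0
Step 4: Evaluate f.
f(3.1527, -2.0) = -1.1668


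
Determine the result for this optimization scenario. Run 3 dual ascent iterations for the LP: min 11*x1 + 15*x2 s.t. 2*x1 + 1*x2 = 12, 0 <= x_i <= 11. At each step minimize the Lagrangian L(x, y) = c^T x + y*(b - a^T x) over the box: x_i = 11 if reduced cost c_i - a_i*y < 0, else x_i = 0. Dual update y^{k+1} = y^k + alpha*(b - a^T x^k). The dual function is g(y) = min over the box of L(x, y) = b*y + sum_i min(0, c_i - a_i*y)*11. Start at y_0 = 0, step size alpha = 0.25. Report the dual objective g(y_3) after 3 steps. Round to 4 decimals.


Dual ascent for LP: min 11*x1 + 15*x2, 2*x1 + 1*x2 = 12, 0 <= x_i <= 11
Step 1: y^k = 0.0, reduced costs: (11.0, 15.0)
  x^k = (0.0, 0.0), subgradient = b - a^T x = 12.0
  y^{k+1} = 0.0 + 0.25*12.0 = 3.0
Step 2: y^k = 3.0, reduced costs: (5.0, 12.0)
  x^k = (0.0, 0.0), subgradient = b - a^T x = 12.0
  y^{k+1} = 3.0 + 0.25*12.0 = 6.0
Step 3: y^k = 6.0, reduced costs: (-1.0, 9.0)
  x^k = (11.0, 0.0), subgradient = b - a^T x = -10.0
  y^{k+1} = 6.0 + 0.25*-10.0 = 3.5
Dual objective at y_3 = 3.5: reduced costs (4.0, 11.5), box minimizer x = (0.0, 0.0)
g(y_3) = b*y + (c1 - a1*y)*x1 + (c2 - a2*y)*x2 = 12*3.5 + 4.0*0.0 + 11.5*0.0 = 42.0 + 0.0 + 0.0 = 42.0


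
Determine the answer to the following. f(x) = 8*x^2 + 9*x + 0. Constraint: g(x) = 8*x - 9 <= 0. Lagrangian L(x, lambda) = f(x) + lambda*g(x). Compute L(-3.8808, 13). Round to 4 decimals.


Step 1: Evaluate f(x).
f(-3.8808) = 8*(-3.8808)^2 + 9*(-3.8808) + 0 = 85.5577
Step 2: Evaluate g(x).
g(-3.8808) = 8*-3.8808 - 9 = -40.0464
Step 3: Compute Lagrangian.
L = 85.5577 + 13*-40.0464 = -435.0455


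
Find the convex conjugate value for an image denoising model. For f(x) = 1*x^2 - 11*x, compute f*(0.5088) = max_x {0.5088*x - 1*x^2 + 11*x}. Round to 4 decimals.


f*(y) = sup_x {y*x - a*x^2 - b*x} = sup_x {(y-b)*x - a*x^2}
FOC: (y - b) - 2a*x = 0 => x* = (y - b)/(2a)
x* = (0.5088 + 11)/(2*1) = 5.7544
f*(0.5088) = (y-b)^2/(4a) = (0.5088 + 11)^2/(4*1)
= 132.4525/4 = 33.1131


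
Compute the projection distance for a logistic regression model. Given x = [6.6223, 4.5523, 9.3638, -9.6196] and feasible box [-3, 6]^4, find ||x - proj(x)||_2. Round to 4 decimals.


Project each component onto [-3, 6].
clip(6.6223) = 6.0, clip(4.5523) = 4.5523, clip(9.3638) = 6.0, clip(-9.6196) = -3.0
Projection = [6.0, 4.5523, 6.0, -3.0]
Squared diffs: [0.3873, 0.0, 11.3152, 43.8191]
Distance = sqrt(55.5216) = 7.4513


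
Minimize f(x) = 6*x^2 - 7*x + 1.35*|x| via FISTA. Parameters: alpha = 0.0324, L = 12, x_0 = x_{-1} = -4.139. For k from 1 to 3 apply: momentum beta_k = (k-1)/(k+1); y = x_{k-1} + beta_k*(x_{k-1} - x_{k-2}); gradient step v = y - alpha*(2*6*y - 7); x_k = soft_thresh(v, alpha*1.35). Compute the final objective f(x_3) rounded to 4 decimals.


FISTA on f(x) = 6*x^2 - 7*x + 1.35*|x|
L = 12, alpha = 0.0324
Iteration 1: beta = 0.0, y = -4.139 + 0.0*(-4.139 + 4.139) = -4.139
  grad(y) = -56.668, v = y - alpha*grad = -2.303
  prox(v) = soft_thresh(-2.303, 0.0437) = -2.2592
Iteration 2: beta = 0.3333, y = -2.2592 + 0.3333*(-2.2592 + 4.139) = -1.6326
  grad(y) = -26.5915, v = y - alpha*grad = -0.7711
  prox(v) = soft_thresh(-0.7711, 0.0437) = -0.7273
Iteration 3: beta = 0.5, y = -0.7273 + 0.5*(-0.7273 + 2.2592) = 0.0386
  grad(y) = -6.5364, v = y - alpha*grad = 0.2504
  prox(v) = soft_thresh(0.2504, 0.0437) = 0.2067
f(x_3) = 6*0.2067^2 - 7*0.2067 + 1.35*|0.2067| = -0.9114


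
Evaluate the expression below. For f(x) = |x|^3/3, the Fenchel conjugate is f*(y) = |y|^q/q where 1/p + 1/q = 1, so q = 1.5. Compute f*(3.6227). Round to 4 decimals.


The conjugate exponent q satisfies 1/p + 1/q = 1.
p = 3, so q = 3/(3 - 1) = 1.5
|y|^q = 3.6227^1.5 = 6.8952
f*(3.6227) = 6.8952 / 1.5 = 4.5968


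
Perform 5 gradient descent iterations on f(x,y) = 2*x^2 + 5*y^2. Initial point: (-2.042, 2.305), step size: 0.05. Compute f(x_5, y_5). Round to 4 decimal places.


Gradient descent on f(x,y) = 2*x^2 + 5*y^2.
Starting point: (-2.042, 2.305), alpha = 0.05
Step 1: grad_x = 2*2*-2.042 = -8.168, grad_y = 2*5*2.305 = 23.05
  x_1 = -2.042 - 0.05*-8.168 = -1.6336
  y_1 = 2.305 - 0.05*23.05 = 1.1525
Step 2: grad_x = 2*2*-1.6336 = -6.5344, grad_y = 2*5*1.1525 = 11.525
  x_2 = -1.6336 - 0.05*-6.5344 = -1.3069
  y_2 = 1.1525 - 0.05*11.525 = 0.5763
Step 3: grad_x = 2*2*-1.3069 = -5.2275, grad_y = 2*5*0.5763 = 5.7625
  x_3 = -1.3069 - 0.05*-5.2275 = -1.0455
  y_3 = 0.5763 - 0.05*5.7625 = 0.2881
Step 4: grad_x = 2*2*-1.0455 = -4.182, grad_y = 2*5*0.2881 = 2.8813
  x_4 = -1.0455 - 0.05*-4.182 = -0.8364
  y_4 = 0.2881 - 0.05*2.8813 = 0.1441
Step 5: grad_x = 2*2*-0.8364 = -3.3456, grad_y = 2*5*0.1441 = 1.4406
  x_5 = -0.8364 - 0.05*-3.3456 = -0.6691
  y_5 = 0.1441 - 0.05*1.4406 = 0.072
f(-0.6691, 0.072) = 2*(-0.6691)^2 + 5*0.072^2 = 0.9214


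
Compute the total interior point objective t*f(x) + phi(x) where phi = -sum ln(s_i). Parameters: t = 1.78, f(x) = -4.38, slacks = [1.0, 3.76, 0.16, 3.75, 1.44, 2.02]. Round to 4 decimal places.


Step 1: Compute log-barrier.
ln values: [0.0, 1.3244, -1.8326, 1.3218, 0.3646, 0.7031]
phi = -(0.0 + 1.3244 - 1.8326 + 1.3218 + 0.3646 + 0.7031) = -1.8813
Step 2: Compute augmented objective.
t*f(x) = 1.78*-4.38 = -7.7964
Total = -7.7964 - 1.8813 = -9.6777


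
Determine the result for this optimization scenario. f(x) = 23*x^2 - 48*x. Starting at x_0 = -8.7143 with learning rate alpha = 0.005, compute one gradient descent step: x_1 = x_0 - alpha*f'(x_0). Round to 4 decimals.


We compute the gradient at x_0 and apply the update.
f'(x) = 46*x - 48
f'(-8.7143) = 46*-8.7143 - 48 = -448.8578
x_1 = -8.7143 - 0.005*-448.8578 = -6.47


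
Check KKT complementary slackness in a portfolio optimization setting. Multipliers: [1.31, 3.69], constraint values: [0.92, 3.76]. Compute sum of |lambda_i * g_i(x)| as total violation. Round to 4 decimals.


KKT complementary slackness check:
lambda_1 * g_1 = 1.31 * 0.92 = 1.2052
lambda_2 * g_2 = 3.69 * 3.76 = 13.8744
Total violation = 1.2052 + 13.8744 = 15.0796


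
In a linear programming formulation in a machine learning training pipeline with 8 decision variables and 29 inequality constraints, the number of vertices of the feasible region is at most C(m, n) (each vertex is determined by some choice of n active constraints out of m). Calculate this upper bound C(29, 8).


Each vertex corresponds to some choice of n active constraints out of m, so the number of vertices is at most C(m, n) = m! / (n!(m-n)!).
m = 29, n = 8
Numerator: 29 * 28 * 27 * 26 * 25 * 24 * 23 * 22
Denominator: 8! = 40320
C(29, 8) = 4292145


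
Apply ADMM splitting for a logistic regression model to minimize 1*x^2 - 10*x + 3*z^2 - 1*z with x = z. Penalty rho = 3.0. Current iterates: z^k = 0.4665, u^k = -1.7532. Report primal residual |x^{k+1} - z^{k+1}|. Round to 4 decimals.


ADMM iteration with rho = 3.0, z^k = 0.4665, u^k = -1.7532
Step 1: x-update.
Minimize 1*x^2 - 10*x + (3.0/2)*(x - 0.4665 - 1.7532)^2
FOC: (2*1 + 3.0)*x = 10 + 3.0*(0.4665 + 1.7532)
x^{k+1} = 3.3318
Step 2: z-update.
Minimize 3*z^2 - 1*z + (3.0/2)*(3.3318 - z - 1.7532)^2
FOC: (2*3 + 3.0)*z = 1 + 3.0*(3.3318 - 1.7532)
z^{k+1} = 0.6373
Step 3: u-update.
u^{k+1} = -1.7532 + 3.3318 - 0.6373 = 0.9413
Step 4: Primal residual = |3.3318 - 0.6373| = 2.6945


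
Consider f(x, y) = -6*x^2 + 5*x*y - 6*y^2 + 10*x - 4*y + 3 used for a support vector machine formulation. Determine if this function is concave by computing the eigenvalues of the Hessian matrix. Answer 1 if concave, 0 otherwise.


The Hessian of f(x,y) = -6*x^2 + 5*x*y - 6*y^2 + 10*x - 4*y + 3 is:
H = [[-12, 5], [5, -12]]
Trace = -12 - 12 = -24
Determinant = -12*-12 - (5)^2 = 119
Discriminant = (-24)^2 - 4*119 = 100.0
Eigenvalues: lambda_1 = -17.0, lambda_2 = -7.0
The function is concave.

1
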